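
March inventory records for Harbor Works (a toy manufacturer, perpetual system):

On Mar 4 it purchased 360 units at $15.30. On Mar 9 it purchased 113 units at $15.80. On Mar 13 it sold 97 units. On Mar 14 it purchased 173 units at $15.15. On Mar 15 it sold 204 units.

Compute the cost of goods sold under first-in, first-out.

Mar 13, 97 sold [FIFO — oldest first]: 97 @ $15.30 = $1,484.10
Mar 15, 204 sold [FIFO — oldest first]: 204 @ $15.30 = $3,121.20
Total COGS = $1,484.10 + $3,121.20 = $4,605.30
Ending inventory: 59 @ $15.30 + 113 @ $15.80 + 173 @ $15.15 = $5,309.05
Check: goods available $9,914.35 = COGS $4,605.30 + ending $5,309.05

COGS = $4,605.30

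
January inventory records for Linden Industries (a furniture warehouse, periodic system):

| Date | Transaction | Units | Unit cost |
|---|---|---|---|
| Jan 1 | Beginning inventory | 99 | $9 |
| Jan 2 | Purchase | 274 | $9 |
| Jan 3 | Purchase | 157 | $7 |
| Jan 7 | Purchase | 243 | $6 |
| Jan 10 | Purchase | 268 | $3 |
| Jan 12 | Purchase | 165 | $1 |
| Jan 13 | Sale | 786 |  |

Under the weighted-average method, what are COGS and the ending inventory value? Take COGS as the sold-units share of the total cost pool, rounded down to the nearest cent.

Jan 13, sell 786: 786/1206 × $6,883.00 → $4,485.93
Ending inventory (cost pool remaining) = $2,397.07
Check: goods available $6,883.00 = COGS $4,485.93 + ending $2,397.07

COGS = $4,485.93; ending inventory = $2,397.07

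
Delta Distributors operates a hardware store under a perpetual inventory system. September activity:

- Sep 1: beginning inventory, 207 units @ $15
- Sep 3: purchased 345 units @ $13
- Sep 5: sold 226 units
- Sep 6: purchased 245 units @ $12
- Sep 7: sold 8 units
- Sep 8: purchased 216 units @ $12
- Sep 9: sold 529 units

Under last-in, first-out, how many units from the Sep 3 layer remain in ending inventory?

Sep 5, 226 sold [LIFO — newest first]: 226 @ $13 = $2,938
Sep 7, 8 sold [LIFO — newest first]: 8 @ $12 = $96
Sep 9, 529 sold [LIFO — newest first]: 216 @ $12 + 237 @ $12 + 76 @ $13 = $6,424
Total COGS = $2,938 + $96 + $6,424 = $9,458
Ending inventory: 207 @ $15 + 43 @ $13 = $3,664
Check: goods available $13,122 = COGS $9,458 + ending $3,664

43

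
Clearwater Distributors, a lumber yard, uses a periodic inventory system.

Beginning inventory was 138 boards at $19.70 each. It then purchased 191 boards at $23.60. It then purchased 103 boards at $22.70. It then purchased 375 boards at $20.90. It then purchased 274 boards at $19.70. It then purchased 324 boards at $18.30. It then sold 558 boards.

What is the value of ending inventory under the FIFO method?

Sale 1 (558) [FIFO — oldest first]: 138 @ $19.70 + 191 @ $23.60 + 103 @ $22.70 + 126 @ $20.90 = $12,197.70
Ending inventory: 249 @ $20.90 + 274 @ $19.70 + 324 @ $18.30 = $16,531.10

Ending inventory = $16,531.10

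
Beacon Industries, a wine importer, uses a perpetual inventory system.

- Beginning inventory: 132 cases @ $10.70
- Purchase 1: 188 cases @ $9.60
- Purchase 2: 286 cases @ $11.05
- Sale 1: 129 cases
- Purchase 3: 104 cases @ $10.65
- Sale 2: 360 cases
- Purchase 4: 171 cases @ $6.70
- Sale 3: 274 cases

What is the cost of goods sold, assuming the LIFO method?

COGS = $7,368.20

Sale 1 (129) [LIFO — newest first]: 129 @ $11.05 = $1,425.45
Sale 2 (360) [LIFO — newest first]: 104 @ $10.65 + 157 @ $11.05 + 99 @ $9.60 = $3,792.85
Sale 3 (274) [LIFO — newest first]: 171 @ $6.70 + 89 @ $9.60 + 14 @ $10.70 = $2,149.90
Total COGS = $1,425.45 + $3,792.85 + $2,149.90 = $7,368.20
Ending inventory: 118 @ $10.70 = $1,262.60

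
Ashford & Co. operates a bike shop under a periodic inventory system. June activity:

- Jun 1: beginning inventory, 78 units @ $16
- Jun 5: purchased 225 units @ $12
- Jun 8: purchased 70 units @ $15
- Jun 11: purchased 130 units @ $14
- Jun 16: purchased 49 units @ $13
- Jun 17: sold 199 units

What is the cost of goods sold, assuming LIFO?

Jun 17, 199 sold [LIFO — newest first]: 49 @ $13 + 130 @ $14 + 20 @ $15 = $2,757
Ending inventory: 78 @ $16 + 225 @ $12 + 50 @ $15 = $4,698

COGS = $2,757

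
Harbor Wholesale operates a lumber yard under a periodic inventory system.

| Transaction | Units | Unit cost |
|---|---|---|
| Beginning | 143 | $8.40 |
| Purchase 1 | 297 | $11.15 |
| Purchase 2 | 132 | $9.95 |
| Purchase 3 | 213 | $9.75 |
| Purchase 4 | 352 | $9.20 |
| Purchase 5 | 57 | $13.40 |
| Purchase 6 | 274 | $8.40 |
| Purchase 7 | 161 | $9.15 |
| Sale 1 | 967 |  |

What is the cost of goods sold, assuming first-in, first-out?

Sale 1 (967) [FIFO — oldest first]: 143 @ $8.40 + 297 @ $11.15 + 132 @ $9.95 + 213 @ $9.75 + 182 @ $9.20 = $9,577.30
Ending inventory: 170 @ $9.20 + 57 @ $13.40 + 274 @ $8.40 + 161 @ $9.15 = $6,102.55

COGS = $9,577.30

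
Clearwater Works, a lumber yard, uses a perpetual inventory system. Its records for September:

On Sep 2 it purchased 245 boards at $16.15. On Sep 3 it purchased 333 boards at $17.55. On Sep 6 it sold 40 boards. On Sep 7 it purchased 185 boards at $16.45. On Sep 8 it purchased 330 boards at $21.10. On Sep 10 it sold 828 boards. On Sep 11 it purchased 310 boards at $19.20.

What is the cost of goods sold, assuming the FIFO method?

COGS = $15,059.65

Sep 6, 40 sold [FIFO — oldest first]: 40 @ $16.15 = $646.00
Sep 10, 828 sold [FIFO — oldest first]: 205 @ $16.15 + 333 @ $17.55 + 185 @ $16.45 + 105 @ $21.10 = $14,413.65
Total COGS = $646.00 + $14,413.65 = $15,059.65
Ending inventory: 225 @ $21.10 + 310 @ $19.20 = $10,699.50
Check: goods available $25,759.15 = COGS $15,059.65 + ending $10,699.50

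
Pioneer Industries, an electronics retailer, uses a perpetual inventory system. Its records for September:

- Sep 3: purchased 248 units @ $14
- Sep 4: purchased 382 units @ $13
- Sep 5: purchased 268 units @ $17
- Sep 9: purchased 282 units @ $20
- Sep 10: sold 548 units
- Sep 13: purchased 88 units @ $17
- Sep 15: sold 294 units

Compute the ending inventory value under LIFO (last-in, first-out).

Ending inventory = $5,786

Sep 10, 548 sold [LIFO — newest first]: 282 @ $20 + 266 @ $17 = $10,162
Sep 15, 294 sold [LIFO — newest first]: 88 @ $17 + 2 @ $17 + 204 @ $13 = $4,182
Total COGS = $10,162 + $4,182 = $14,344
Ending inventory: 248 @ $14 + 178 @ $13 = $5,786
Check: goods available $20,130 = COGS $14,344 + ending $5,786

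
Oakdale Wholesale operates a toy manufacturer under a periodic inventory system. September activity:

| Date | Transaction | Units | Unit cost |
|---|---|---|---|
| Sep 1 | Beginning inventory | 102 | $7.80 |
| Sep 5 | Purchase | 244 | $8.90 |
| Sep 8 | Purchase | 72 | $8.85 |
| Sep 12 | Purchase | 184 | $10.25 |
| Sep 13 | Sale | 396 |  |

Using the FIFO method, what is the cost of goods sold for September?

COGS = $3,409.70

Sep 13, 396 sold [FIFO — oldest first]: 102 @ $7.80 + 244 @ $8.90 + 50 @ $8.85 = $3,409.70
Ending inventory: 22 @ $8.85 + 184 @ $10.25 = $2,080.70
Check: goods available $5,490.40 = COGS $3,409.70 + ending $2,080.70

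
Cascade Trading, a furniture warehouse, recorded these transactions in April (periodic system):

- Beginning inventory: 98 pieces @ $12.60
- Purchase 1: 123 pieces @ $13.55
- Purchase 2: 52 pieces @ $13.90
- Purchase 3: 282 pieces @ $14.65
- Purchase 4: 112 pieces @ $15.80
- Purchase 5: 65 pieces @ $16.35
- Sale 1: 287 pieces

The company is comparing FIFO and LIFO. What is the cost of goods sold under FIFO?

COGS = $3,829.35

FIFO COGS: 98 @ $12.60 + 123 @ $13.55 + 52 @ $13.90 + 14 @ $14.65 = $3,829.35
LIFO COGS: 65 @ $16.35 + 112 @ $15.80 + 110 @ $14.65 = $4,443.85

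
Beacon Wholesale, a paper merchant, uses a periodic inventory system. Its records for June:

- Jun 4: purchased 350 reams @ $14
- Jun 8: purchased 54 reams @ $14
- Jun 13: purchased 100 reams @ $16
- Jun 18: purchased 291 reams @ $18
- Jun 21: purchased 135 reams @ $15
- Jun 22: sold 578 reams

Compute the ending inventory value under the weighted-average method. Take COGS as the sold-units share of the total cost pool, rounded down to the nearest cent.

Jun 22, sell 578: 578/930 × $14,519.00 → $9,023.63
Ending inventory (cost pool remaining) = $5,495.37

Ending inventory = $5,495.37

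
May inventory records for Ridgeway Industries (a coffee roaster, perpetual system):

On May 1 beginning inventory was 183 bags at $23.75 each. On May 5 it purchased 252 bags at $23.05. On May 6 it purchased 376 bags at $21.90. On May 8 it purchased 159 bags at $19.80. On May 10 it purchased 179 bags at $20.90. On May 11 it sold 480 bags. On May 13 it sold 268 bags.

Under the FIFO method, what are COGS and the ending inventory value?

COGS = $17,009.55; ending inventory = $8,269.00

May 11, 480 sold [FIFO — oldest first]: 183 @ $23.75 + 252 @ $23.05 + 45 @ $21.90 = $11,140.35
May 13, 268 sold [FIFO — oldest first]: 268 @ $21.90 = $5,869.20
Total COGS = $11,140.35 + $5,869.20 = $17,009.55
Ending inventory: 63 @ $21.90 + 159 @ $19.80 + 179 @ $20.90 = $8,269.00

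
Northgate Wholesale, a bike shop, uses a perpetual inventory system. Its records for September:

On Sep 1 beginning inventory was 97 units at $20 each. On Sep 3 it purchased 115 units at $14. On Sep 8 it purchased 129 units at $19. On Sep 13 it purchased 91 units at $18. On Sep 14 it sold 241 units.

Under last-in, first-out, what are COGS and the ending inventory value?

Sep 14, 241 sold [LIFO — newest first]: 91 @ $18 + 129 @ $19 + 21 @ $14 = $4,383
Ending inventory: 97 @ $20 + 94 @ $14 = $3,256
Check: goods available $7,639 = COGS $4,383 + ending $3,256

COGS = $4,383; ending inventory = $3,256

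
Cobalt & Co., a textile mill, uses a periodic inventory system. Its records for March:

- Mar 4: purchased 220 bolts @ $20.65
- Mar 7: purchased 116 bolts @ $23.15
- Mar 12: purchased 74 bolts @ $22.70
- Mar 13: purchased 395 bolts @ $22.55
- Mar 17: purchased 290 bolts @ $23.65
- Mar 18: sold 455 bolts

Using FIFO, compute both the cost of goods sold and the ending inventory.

COGS = $9,922.95; ending inventory = $14,751.00

Mar 18, 455 sold [FIFO — oldest first]: 220 @ $20.65 + 116 @ $23.15 + 74 @ $22.70 + 45 @ $22.55 = $9,922.95
Ending inventory: 350 @ $22.55 + 290 @ $23.65 = $14,751.00
Check: goods available $24,673.95 = COGS $9,922.95 + ending $14,751.00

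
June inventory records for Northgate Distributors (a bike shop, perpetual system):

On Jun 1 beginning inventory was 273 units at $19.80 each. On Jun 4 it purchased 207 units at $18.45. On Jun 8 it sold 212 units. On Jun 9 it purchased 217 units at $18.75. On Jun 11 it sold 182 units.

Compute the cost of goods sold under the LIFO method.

Jun 8, 212 sold [LIFO — newest first]: 207 @ $18.45 + 5 @ $19.80 = $3,918.15
Jun 11, 182 sold [LIFO — newest first]: 182 @ $18.75 = $3,412.50
Total COGS = $3,918.15 + $3,412.50 = $7,330.65
Ending inventory: 268 @ $19.80 + 35 @ $18.75 = $5,962.65
Check: goods available $13,293.30 = COGS $7,330.65 + ending $5,962.65

COGS = $7,330.65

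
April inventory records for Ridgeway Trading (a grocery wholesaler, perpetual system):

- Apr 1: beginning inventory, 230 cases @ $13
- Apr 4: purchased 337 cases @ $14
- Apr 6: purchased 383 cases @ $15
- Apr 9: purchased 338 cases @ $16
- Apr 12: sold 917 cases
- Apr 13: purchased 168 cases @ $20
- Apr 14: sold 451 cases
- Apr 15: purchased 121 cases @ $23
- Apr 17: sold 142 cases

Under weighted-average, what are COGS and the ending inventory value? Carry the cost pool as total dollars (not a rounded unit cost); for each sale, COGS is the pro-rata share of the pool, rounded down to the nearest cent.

COGS = $23,651.63; ending inventory = $1,352.37

After Apr 1: 230 on hand, pool $2,990.00 (≈ $13.0000 each)
After Apr 4: 567 on hand, pool $7,708.00 (≈ $13.5944 each)
After Apr 6: 950 on hand, pool $13,453.00 (≈ $14.1611 each)
After Apr 9: 1288 on hand, pool $18,861.00 (≈ $14.6436 each)
Apr 12, sell 917: 917/1288 × $18,861.00 → $13,428.21
After Apr 13: 539 on hand, pool $8,792.79 (≈ $16.3132 each)
Apr 14, sell 451: 451/539 × $8,792.79 → $7,357.23
After Apr 15: 209 on hand, pool $4,218.56 (≈ $20.1845 each)
Apr 17, sell 142: 142/209 × $4,218.56 → $2,866.19
Total COGS = $13,428.21 + $7,357.23 + $2,866.19 = $23,651.63
Ending inventory (cost pool remaining) = $1,352.37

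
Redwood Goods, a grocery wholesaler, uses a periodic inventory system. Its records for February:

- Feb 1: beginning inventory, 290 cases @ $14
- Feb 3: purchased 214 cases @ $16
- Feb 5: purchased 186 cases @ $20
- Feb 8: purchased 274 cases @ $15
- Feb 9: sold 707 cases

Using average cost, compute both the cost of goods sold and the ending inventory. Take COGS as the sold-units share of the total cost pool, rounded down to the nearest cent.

COGS = $11,231.32; ending inventory = $4,082.68

Feb 9, sell 707: 707/964 × $15,314.00 → $11,231.32
Ending inventory (cost pool remaining) = $4,082.68
Check: goods available $15,314.00 = COGS $11,231.32 + ending $4,082.68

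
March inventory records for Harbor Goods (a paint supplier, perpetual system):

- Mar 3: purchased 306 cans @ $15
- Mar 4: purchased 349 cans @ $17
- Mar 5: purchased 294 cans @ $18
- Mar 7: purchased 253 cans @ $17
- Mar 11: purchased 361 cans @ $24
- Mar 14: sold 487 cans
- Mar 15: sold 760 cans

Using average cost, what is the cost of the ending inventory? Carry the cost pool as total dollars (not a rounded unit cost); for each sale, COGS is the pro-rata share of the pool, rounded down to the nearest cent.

Ending inventory = $5,818.61

After Mar 3: 306 on hand, pool $4,590.00 (≈ $15.0000 each)
After Mar 4: 655 on hand, pool $10,523.00 (≈ $16.0656 each)
After Mar 5: 949 on hand, pool $15,815.00 (≈ $16.6649 each)
After Mar 7: 1202 on hand, pool $20,116.00 (≈ $16.7354 each)
After Mar 11: 1563 on hand, pool $28,780.00 (≈ $18.4133 each)
Mar 14, sell 487: 487/1563 × $28,780.00 → $8,967.28
Mar 15, sell 760: 760/1076 × $19,812.72 → $13,994.11
Total COGS = $8,967.28 + $13,994.11 = $22,961.39
Ending inventory (cost pool remaining) = $5,818.61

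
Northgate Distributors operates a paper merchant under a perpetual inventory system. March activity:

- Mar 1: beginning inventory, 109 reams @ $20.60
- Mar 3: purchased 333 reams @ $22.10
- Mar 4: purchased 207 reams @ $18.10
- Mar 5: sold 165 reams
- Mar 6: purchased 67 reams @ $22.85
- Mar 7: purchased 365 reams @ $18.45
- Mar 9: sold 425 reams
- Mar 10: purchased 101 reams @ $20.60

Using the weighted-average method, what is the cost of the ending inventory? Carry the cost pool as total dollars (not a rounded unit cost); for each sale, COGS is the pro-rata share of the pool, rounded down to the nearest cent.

After Mar 1: 109 on hand, pool $2,245.40 (≈ $20.6000 each)
After Mar 3: 442 on hand, pool $9,604.70 (≈ $21.7301 each)
After Mar 4: 649 on hand, pool $13,351.40 (≈ $20.5723 each)
Mar 5, sell 165: 165/649 × $13,351.40 → $3,394.42
After Mar 6: 551 on hand, pool $11,487.93 (≈ $20.8492 each)
After Mar 7: 916 on hand, pool $18,222.18 (≈ $19.8932 each)
Mar 9, sell 425: 425/916 × $18,222.18 → $8,454.61
After Mar 10: 592 on hand, pool $11,848.17 (≈ $20.0138 each)
Total COGS = $3,394.42 + $8,454.61 = $11,849.03
Ending inventory (cost pool remaining) = $11,848.17
Check: goods available $23,697.20 = COGS $11,849.03 + ending $11,848.17

Ending inventory = $11,848.17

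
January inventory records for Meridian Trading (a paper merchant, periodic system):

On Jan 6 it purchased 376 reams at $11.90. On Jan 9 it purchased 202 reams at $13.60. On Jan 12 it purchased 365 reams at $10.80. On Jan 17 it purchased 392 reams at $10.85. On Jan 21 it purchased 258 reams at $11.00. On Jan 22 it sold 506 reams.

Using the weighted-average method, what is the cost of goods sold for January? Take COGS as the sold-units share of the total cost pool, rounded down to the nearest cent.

COGS = $5,798.44

Jan 22, sell 506: 506/1593 × $18,254.80 → $5,798.44
Ending inventory (cost pool remaining) = $12,456.36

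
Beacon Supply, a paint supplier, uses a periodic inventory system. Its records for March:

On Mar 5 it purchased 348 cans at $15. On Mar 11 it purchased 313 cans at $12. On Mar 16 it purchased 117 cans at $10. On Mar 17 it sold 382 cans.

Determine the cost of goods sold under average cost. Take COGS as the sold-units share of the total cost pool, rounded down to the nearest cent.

Mar 17, sell 382: 382/778 × $10,146.00 → $4,981.71
Ending inventory (cost pool remaining) = $5,164.29

COGS = $4,981.71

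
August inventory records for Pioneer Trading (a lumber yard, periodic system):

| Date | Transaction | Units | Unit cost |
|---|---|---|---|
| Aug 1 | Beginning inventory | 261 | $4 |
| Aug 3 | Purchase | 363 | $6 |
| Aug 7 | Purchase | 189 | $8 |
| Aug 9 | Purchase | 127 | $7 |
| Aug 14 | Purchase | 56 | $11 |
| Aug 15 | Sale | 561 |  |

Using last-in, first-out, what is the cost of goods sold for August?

Aug 15, 561 sold [LIFO — newest first]: 56 @ $11 + 127 @ $7 + 189 @ $8 + 189 @ $6 = $4,151
Ending inventory: 261 @ $4 + 174 @ $6 = $2,088

COGS = $4,151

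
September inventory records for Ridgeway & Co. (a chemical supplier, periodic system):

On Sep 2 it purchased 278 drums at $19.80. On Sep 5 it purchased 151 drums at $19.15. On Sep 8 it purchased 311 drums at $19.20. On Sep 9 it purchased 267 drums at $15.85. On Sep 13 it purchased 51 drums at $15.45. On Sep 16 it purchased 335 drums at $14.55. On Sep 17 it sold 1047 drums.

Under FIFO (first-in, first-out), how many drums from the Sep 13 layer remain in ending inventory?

Sep 17, 1047 sold [FIFO — oldest first]: 278 @ $19.80 + 151 @ $19.15 + 311 @ $19.20 + 267 @ $15.85 + 40 @ $15.45 = $19,217.20
Ending inventory: 11 @ $15.45 + 335 @ $14.55 = $5,044.20

11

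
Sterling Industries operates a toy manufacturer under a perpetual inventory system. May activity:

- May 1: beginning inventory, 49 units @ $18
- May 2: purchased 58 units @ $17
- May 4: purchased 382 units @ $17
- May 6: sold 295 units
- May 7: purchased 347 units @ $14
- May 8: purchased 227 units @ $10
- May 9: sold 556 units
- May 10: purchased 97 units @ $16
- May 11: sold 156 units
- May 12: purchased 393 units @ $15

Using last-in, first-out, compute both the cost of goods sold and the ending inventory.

COGS = $14,392; ending inventory = $8,545

May 6, 295 sold [LIFO — newest first]: 295 @ $17 = $5,015
May 9, 556 sold [LIFO — newest first]: 227 @ $10 + 329 @ $14 = $6,876
May 11, 156 sold [LIFO — newest first]: 97 @ $16 + 18 @ $14 + 41 @ $17 = $2,501
Total COGS = $5,015 + $6,876 + $2,501 = $14,392
Ending inventory: 49 @ $18 + 58 @ $17 + 46 @ $17 + 393 @ $15 = $8,545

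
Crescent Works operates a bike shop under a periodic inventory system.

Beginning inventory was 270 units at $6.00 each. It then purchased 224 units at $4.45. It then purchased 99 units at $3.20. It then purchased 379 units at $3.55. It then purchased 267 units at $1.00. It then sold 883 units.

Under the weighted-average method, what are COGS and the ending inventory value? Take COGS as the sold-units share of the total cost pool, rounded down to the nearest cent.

COGS = $3,239.84; ending inventory = $1,306.21

Sale 1, sell 883: 883/1239 × $4,546.05 → $3,239.84
Ending inventory (cost pool remaining) = $1,306.21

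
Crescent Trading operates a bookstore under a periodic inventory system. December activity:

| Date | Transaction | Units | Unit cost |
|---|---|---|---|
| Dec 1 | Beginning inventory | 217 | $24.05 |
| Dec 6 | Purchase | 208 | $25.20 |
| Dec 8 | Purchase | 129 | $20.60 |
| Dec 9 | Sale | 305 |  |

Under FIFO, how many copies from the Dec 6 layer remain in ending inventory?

120

Dec 9, 305 sold [FIFO — oldest first]: 217 @ $24.05 + 88 @ $25.20 = $7,436.45
Ending inventory: 120 @ $25.20 + 129 @ $20.60 = $5,681.40
Check: goods available $13,117.85 = COGS $7,436.45 + ending $5,681.40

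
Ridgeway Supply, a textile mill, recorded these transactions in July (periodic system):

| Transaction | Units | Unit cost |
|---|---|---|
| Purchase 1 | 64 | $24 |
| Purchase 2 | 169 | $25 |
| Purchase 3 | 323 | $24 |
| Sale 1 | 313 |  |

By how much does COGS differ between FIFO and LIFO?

$169

FIFO COGS: 64 @ $24 + 169 @ $25 + 80 @ $24 = $7,681
LIFO COGS: 313 @ $24 = $7,512
Difference = |$7,681 − $7,512| = $169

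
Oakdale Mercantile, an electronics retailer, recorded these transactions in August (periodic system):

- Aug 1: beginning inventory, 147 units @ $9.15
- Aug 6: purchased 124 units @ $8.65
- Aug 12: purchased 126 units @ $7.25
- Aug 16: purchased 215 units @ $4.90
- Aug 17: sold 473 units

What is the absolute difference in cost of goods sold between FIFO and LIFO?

FIFO COGS: 147 @ $9.15 + 124 @ $8.65 + 126 @ $7.25 + 76 @ $4.90 = $3,703.55
LIFO COGS: 215 @ $4.90 + 126 @ $7.25 + 124 @ $8.65 + 8 @ $9.15 = $3,112.80
Difference = |$3,703.55 − $3,112.80| = $590.75

$590.75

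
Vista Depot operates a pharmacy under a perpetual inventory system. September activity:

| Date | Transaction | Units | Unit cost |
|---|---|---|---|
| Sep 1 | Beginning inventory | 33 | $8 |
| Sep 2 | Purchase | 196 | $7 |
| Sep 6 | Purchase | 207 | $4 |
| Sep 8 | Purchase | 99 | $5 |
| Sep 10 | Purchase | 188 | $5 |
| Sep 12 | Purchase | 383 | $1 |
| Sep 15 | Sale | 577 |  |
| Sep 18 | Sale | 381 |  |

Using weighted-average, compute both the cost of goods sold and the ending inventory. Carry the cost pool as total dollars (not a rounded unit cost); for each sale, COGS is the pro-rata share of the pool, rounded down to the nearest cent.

COGS = $3,708.99; ending inventory = $573.01

After Sep 1: 33 on hand, pool $264.00 (≈ $8.0000 each)
After Sep 2: 229 on hand, pool $1,636.00 (≈ $7.1441 each)
After Sep 6: 436 on hand, pool $2,464.00 (≈ $5.6514 each)
After Sep 8: 535 on hand, pool $2,959.00 (≈ $5.5308 each)
After Sep 10: 723 on hand, pool $3,899.00 (≈ $5.3928 each)
After Sep 12: 1106 on hand, pool $4,282.00 (≈ $3.8716 each)
Sep 15, sell 577: 577/1106 × $4,282.00 → $2,233.91
Sep 18, sell 381: 381/529 × $2,048.09 → $1,475.08
Total COGS = $2,233.91 + $1,475.08 = $3,708.99
Ending inventory (cost pool remaining) = $573.01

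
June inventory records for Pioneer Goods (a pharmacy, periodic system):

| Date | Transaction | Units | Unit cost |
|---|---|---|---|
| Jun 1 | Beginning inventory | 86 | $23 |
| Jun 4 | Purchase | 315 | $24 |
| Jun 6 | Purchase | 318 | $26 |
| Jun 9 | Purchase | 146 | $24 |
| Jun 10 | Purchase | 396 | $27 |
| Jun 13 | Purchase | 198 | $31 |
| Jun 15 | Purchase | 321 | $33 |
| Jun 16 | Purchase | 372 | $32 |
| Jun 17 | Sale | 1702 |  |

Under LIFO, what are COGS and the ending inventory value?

COGS = $49,825; ending inventory = $10,812

Jun 17, 1702 sold [LIFO — newest first]: 372 @ $32 + 321 @ $33 + 198 @ $31 + 396 @ $27 + 146 @ $24 + 269 @ $26 = $49,825
Ending inventory: 86 @ $23 + 315 @ $24 + 49 @ $26 = $10,812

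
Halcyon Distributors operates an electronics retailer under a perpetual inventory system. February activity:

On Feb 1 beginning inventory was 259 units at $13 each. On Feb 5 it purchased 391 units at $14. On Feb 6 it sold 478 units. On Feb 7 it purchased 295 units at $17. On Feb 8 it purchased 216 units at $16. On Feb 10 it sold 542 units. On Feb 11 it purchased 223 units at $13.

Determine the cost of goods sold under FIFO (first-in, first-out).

Feb 6, 478 sold [FIFO — oldest first]: 259 @ $13 + 219 @ $14 = $6,433
Feb 10, 542 sold [FIFO — oldest first]: 172 @ $14 + 295 @ $17 + 75 @ $16 = $8,623
Total COGS = $6,433 + $8,623 = $15,056
Ending inventory: 141 @ $16 + 223 @ $13 = $5,155
Check: goods available $20,211 = COGS $15,056 + ending $5,155

COGS = $15,056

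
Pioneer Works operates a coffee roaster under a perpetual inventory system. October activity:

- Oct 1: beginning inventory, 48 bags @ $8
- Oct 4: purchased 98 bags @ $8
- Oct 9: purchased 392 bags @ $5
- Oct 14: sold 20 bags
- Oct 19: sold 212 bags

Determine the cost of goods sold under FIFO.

Oct 14, 20 sold [FIFO — oldest first]: 20 @ $8 = $160
Oct 19, 212 sold [FIFO — oldest first]: 28 @ $8 + 98 @ $8 + 86 @ $5 = $1,438
Total COGS = $160 + $1,438 = $1,598
Ending inventory: 306 @ $5 = $1,530

COGS = $1,598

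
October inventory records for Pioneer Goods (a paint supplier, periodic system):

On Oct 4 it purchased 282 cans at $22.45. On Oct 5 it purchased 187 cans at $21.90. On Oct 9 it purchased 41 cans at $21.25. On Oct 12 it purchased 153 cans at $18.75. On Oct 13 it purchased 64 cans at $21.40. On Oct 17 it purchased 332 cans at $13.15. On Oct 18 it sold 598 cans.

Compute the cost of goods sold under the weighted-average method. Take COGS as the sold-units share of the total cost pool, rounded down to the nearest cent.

Oct 18, sell 598: 598/1059 × $19,901.60 → $11,238.10
Ending inventory (cost pool remaining) = $8,663.50
Check: goods available $19,901.60 = COGS $11,238.10 + ending $8,663.50

COGS = $11,238.10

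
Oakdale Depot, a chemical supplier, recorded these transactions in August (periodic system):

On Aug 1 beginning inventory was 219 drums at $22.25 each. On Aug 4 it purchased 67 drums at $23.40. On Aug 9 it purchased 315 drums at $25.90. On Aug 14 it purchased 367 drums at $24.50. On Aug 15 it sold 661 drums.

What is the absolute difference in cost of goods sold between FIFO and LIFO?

$537.05

FIFO COGS: 219 @ $22.25 + 67 @ $23.40 + 315 @ $25.90 + 60 @ $24.50 = $16,069.05
LIFO COGS: 367 @ $24.50 + 294 @ $25.90 = $16,606.10
Difference = |$16,069.05 − $16,606.10| = $537.05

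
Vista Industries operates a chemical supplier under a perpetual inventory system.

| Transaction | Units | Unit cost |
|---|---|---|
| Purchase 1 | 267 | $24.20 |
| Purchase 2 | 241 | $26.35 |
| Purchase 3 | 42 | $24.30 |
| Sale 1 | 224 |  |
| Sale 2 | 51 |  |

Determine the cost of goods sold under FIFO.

Sale 1 (224) [FIFO — oldest first]: 224 @ $24.20 = $5,420.80
Sale 2 (51) [FIFO — oldest first]: 43 @ $24.20 + 8 @ $26.35 = $1,251.40
Total COGS = $5,420.80 + $1,251.40 = $6,672.20
Ending inventory: 233 @ $26.35 + 42 @ $24.30 = $7,160.15

COGS = $6,672.20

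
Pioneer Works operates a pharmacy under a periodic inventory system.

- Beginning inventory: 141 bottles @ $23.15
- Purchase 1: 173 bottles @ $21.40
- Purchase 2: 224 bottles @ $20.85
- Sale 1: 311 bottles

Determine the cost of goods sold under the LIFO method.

Sale 1 (311) [LIFO — newest first]: 224 @ $20.85 + 87 @ $21.40 = $6,532.20
Ending inventory: 141 @ $23.15 + 86 @ $21.40 = $5,104.55

COGS = $6,532.20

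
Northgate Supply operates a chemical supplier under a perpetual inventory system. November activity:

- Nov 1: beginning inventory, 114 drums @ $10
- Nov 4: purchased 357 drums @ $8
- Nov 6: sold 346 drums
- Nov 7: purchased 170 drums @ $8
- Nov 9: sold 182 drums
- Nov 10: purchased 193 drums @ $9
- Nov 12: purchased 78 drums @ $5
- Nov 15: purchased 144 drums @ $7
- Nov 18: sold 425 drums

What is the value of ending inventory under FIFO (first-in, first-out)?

Ending inventory = $721

Nov 6, 346 sold [FIFO — oldest first]: 114 @ $10 + 232 @ $8 = $2,996
Nov 9, 182 sold [FIFO — oldest first]: 125 @ $8 + 57 @ $8 = $1,456
Nov 18, 425 sold [FIFO — oldest first]: 113 @ $8 + 193 @ $9 + 78 @ $5 + 41 @ $7 = $3,318
Total COGS = $2,996 + $1,456 + $3,318 = $7,770
Ending inventory: 103 @ $7 = $721
Check: goods available $8,491 = COGS $7,770 + ending $721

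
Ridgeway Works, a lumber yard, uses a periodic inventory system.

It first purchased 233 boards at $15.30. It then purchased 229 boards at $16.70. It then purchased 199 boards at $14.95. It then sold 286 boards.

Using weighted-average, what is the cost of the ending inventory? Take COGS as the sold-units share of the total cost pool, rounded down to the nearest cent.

Ending inventory = $5,879.87

Sale 1, sell 286: 286/661 × $10,364.25 → $4,484.38
Ending inventory (cost pool remaining) = $5,879.87
Check: goods available $10,364.25 = COGS $4,484.38 + ending $5,879.87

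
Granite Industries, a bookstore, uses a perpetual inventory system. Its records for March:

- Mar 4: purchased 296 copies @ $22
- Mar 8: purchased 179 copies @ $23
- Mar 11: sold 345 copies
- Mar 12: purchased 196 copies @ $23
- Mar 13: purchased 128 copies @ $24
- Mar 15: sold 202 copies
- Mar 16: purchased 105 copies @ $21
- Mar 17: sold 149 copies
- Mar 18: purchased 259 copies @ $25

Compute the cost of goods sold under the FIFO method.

COGS = $15,737

Mar 11, 345 sold [FIFO — oldest first]: 296 @ $22 + 49 @ $23 = $7,639
Mar 15, 202 sold [FIFO — oldest first]: 130 @ $23 + 72 @ $23 = $4,646
Mar 17, 149 sold [FIFO — oldest first]: 124 @ $23 + 25 @ $24 = $3,452
Total COGS = $7,639 + $4,646 + $3,452 = $15,737
Ending inventory: 103 @ $24 + 105 @ $21 + 259 @ $25 = $11,152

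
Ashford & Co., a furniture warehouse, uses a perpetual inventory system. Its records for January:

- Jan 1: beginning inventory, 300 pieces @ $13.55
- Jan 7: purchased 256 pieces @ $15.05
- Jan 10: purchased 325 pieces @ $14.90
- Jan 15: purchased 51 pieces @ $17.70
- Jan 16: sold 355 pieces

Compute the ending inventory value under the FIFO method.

Ending inventory = $8,770.25

Jan 16, 355 sold [FIFO — oldest first]: 300 @ $13.55 + 55 @ $15.05 = $4,892.75
Ending inventory: 201 @ $15.05 + 325 @ $14.90 + 51 @ $17.70 = $8,770.25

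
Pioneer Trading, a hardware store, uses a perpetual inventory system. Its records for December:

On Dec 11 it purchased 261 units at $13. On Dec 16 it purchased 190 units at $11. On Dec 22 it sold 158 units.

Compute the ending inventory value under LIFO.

Dec 22, 158 sold [LIFO — newest first]: 158 @ $11 = $1,738
Ending inventory: 261 @ $13 + 32 @ $11 = $3,745

Ending inventory = $3,745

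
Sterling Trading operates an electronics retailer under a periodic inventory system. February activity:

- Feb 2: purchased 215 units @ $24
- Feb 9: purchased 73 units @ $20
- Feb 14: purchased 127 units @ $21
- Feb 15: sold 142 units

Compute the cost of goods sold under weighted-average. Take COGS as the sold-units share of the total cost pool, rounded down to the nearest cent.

Feb 15, sell 142: 142/415 × $9,287.00 → $3,177.72
Ending inventory (cost pool remaining) = $6,109.28

COGS = $3,177.72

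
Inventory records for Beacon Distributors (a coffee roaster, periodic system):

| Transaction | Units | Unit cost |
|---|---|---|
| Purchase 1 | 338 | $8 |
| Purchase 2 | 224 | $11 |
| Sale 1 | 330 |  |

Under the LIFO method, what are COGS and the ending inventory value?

COGS = $3,312; ending inventory = $1,856

Sale 1 (330) [LIFO — newest first]: 224 @ $11 + 106 @ $8 = $3,312
Ending inventory: 232 @ $8 = $1,856
Check: goods available $5,168 = COGS $3,312 + ending $1,856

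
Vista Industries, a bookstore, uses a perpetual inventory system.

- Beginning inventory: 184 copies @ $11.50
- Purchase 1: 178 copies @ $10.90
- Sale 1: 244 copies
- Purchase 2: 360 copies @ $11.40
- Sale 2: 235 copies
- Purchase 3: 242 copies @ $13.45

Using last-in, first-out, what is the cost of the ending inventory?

Ending inventory = $6,036.90

Sale 1 (244) [LIFO — newest first]: 178 @ $10.90 + 66 @ $11.50 = $2,699.20
Sale 2 (235) [LIFO — newest first]: 235 @ $11.40 = $2,679.00
Total COGS = $2,699.20 + $2,679.00 = $5,378.20
Ending inventory: 118 @ $11.50 + 125 @ $11.40 + 242 @ $13.45 = $6,036.90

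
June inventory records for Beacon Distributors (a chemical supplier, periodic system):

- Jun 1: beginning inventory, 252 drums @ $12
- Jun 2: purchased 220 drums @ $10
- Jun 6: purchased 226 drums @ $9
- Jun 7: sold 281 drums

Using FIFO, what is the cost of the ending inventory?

Jun 7, 281 sold [FIFO — oldest first]: 252 @ $12 + 29 @ $10 = $3,314
Ending inventory: 191 @ $10 + 226 @ $9 = $3,944
Check: goods available $7,258 = COGS $3,314 + ending $3,944

Ending inventory = $3,944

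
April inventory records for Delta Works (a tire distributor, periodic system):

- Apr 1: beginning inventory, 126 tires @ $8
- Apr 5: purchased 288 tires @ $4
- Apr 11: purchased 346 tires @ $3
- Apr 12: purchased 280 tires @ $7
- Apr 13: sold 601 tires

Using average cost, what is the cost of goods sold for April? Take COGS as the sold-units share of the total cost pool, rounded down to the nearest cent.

Apr 13, sell 601: 601/1040 × $5,158.00 → $2,980.72
Ending inventory (cost pool remaining) = $2,177.28

COGS = $2,980.72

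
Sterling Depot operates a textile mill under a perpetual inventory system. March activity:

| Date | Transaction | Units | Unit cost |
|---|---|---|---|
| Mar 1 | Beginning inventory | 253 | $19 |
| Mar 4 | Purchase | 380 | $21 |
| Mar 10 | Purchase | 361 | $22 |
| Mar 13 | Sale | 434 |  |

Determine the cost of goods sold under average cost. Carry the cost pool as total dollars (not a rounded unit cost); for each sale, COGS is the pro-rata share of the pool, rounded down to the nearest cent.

After Mar 1: 253 on hand, pool $4,807.00 (≈ $19.0000 each)
After Mar 4: 633 on hand, pool $12,787.00 (≈ $20.2006 each)
After Mar 10: 994 on hand, pool $20,729.00 (≈ $20.8541 each)
Mar 13, sell 434: 434/994 × $20,729.00 → $9,050.69
Ending inventory (cost pool remaining) = $11,678.31
Check: goods available $20,729.00 = COGS $9,050.69 + ending $11,678.31

COGS = $9,050.69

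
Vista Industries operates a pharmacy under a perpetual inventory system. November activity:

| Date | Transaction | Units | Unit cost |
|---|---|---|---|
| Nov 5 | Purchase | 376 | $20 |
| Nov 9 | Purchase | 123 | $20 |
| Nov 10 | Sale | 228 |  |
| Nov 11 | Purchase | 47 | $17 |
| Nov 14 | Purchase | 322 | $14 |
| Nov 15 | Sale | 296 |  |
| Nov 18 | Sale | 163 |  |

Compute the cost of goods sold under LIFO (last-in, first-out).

Nov 10, 228 sold [LIFO — newest first]: 123 @ $20 + 105 @ $20 = $4,560
Nov 15, 296 sold [LIFO — newest first]: 296 @ $14 = $4,144
Nov 18, 163 sold [LIFO — newest first]: 26 @ $14 + 47 @ $17 + 90 @ $20 = $2,963
Total COGS = $4,560 + $4,144 + $2,963 = $11,667
Ending inventory: 181 @ $20 = $3,620

COGS = $11,667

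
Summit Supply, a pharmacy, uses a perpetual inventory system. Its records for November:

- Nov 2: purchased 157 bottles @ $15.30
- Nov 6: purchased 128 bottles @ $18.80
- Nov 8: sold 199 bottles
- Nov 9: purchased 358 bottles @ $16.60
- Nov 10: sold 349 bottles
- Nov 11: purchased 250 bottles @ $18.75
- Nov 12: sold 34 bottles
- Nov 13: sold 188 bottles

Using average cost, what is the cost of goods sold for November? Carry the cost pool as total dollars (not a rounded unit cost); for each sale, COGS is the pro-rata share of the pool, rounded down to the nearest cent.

After Nov 2: 157 on hand, pool $2,402.10 (≈ $15.3000 each)
After Nov 6: 285 on hand, pool $4,808.50 (≈ $16.8719 each)
Nov 8, sell 199: 199/285 × $4,808.50 → $3,357.51
After Nov 9: 444 on hand, pool $7,393.79 (≈ $16.6527 each)
Nov 10, sell 349: 349/444 × $7,393.79 → $5,811.78
After Nov 11: 345 on hand, pool $6,269.51 (≈ $18.1725 each)
Nov 12, sell 34: 34/345 × $6,269.51 → $617.86
Nov 13, sell 188: 188/311 × $5,651.65 → $3,416.43
Total COGS = $3,357.51 + $5,811.78 + $617.86 + $3,416.43 = $13,203.58
Ending inventory (cost pool remaining) = $2,235.22
Check: goods available $15,438.80 = COGS $13,203.58 + ending $2,235.22

COGS = $13,203.58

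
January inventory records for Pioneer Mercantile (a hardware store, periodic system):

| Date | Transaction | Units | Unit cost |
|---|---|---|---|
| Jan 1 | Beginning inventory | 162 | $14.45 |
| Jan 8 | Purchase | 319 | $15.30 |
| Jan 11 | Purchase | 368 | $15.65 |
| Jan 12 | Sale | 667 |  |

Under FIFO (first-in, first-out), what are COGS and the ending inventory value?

Jan 12, 667 sold [FIFO — oldest first]: 162 @ $14.45 + 319 @ $15.30 + 186 @ $15.65 = $10,132.50
Ending inventory: 182 @ $15.65 = $2,848.30
Check: goods available $12,980.80 = COGS $10,132.50 + ending $2,848.30

COGS = $10,132.50; ending inventory = $2,848.30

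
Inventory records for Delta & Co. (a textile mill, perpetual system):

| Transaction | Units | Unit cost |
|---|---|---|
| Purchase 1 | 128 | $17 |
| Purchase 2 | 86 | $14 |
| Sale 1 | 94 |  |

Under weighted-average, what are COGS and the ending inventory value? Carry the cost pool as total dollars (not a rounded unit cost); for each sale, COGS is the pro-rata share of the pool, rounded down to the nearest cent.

COGS = $1,484.67; ending inventory = $1,895.33

After Purchase 1: 128 on hand, pool $2,176.00 (≈ $17.0000 each)
After Purchase 2: 214 on hand, pool $3,380.00 (≈ $15.7944 each)
Sale 1, sell 94: 94/214 × $3,380.00 → $1,484.67
Ending inventory (cost pool remaining) = $1,895.33
Check: goods available $3,380.00 = COGS $1,484.67 + ending $1,895.33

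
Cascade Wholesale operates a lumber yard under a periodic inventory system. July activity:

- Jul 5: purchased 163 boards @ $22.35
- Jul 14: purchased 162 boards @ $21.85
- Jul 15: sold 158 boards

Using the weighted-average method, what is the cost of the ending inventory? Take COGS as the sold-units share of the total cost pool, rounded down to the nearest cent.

Ending inventory = $3,690.83

Jul 15, sell 158: 158/325 × $7,182.75 → $3,491.92
Ending inventory (cost pool remaining) = $3,690.83
Check: goods available $7,182.75 = COGS $3,491.92 + ending $3,690.83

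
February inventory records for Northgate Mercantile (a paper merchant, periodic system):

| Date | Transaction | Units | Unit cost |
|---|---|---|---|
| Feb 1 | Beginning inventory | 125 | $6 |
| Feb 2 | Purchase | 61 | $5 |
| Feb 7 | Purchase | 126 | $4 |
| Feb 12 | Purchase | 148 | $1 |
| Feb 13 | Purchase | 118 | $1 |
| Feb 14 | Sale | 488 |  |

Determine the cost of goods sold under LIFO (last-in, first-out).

Feb 14, 488 sold [LIFO — newest first]: 118 @ $1 + 148 @ $1 + 126 @ $4 + 61 @ $5 + 35 @ $6 = $1,285
Ending inventory: 90 @ $6 = $540

COGS = $1,285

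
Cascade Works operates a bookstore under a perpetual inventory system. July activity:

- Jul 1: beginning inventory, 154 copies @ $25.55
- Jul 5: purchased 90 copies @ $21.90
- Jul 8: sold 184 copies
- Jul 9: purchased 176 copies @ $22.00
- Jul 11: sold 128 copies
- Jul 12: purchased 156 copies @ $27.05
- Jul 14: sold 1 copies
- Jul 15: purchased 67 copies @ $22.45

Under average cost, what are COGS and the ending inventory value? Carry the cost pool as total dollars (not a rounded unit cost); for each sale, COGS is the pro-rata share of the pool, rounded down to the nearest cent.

After Jul 1: 154 on hand, pool $3,934.70 (≈ $25.5500 each)
After Jul 5: 244 on hand, pool $5,905.70 (≈ $24.2037 each)
Jul 8, sell 184: 184/244 × $5,905.70 → $4,453.47
After Jul 9: 236 on hand, pool $5,324.23 (≈ $22.5603 each)
Jul 11, sell 128: 128/236 × $5,324.23 → $2,887.71
After Jul 12: 264 on hand, pool $6,656.32 (≈ $25.2133 each)
Jul 14, sell 1: 1/264 × $6,656.32 → $25.21
After Jul 15: 330 on hand, pool $8,135.26 (≈ $24.6523 each)
Total COGS = $4,453.47 + $2,887.71 + $25.21 = $7,366.39
Ending inventory (cost pool remaining) = $8,135.26
Check: goods available $15,501.65 = COGS $7,366.39 + ending $8,135.26

COGS = $7,366.39; ending inventory = $8,135.26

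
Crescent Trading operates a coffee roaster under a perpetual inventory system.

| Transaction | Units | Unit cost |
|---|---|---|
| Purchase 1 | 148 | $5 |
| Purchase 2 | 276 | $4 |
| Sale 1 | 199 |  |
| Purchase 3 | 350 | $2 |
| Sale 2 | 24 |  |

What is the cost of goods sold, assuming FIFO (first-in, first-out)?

COGS = $1,040

Sale 1 (199) [FIFO — oldest first]: 148 @ $5 + 51 @ $4 = $944
Sale 2 (24) [FIFO — oldest first]: 24 @ $4 = $96
Total COGS = $944 + $96 = $1,040
Ending inventory: 201 @ $4 + 350 @ $2 = $1,504
Check: goods available $2,544 = COGS $1,040 + ending $1,504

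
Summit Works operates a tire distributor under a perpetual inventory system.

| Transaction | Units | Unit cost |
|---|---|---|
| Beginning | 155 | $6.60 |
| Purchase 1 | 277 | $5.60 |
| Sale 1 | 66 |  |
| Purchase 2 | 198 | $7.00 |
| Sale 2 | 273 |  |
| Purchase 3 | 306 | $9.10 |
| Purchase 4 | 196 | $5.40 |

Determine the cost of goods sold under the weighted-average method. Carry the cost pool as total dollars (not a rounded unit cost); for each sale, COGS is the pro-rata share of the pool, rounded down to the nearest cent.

After Beginning: 155 on hand, pool $1,023.00 (≈ $6.6000 each)
After Purchase 1: 432 on hand, pool $2,574.20 (≈ $5.9588 each)
Sale 1, sell 66: 66/432 × $2,574.20 → $393.28
After Purchase 2: 564 on hand, pool $3,566.92 (≈ $6.3243 each)
Sale 2, sell 273: 273/564 × $3,566.92 → $1,726.54
After Purchase 3: 597 on hand, pool $4,624.98 (≈ $7.7470 each)
After Purchase 4: 793 on hand, pool $5,683.38 (≈ $7.1669 each)
Total COGS = $393.28 + $1,726.54 = $2,119.82
Ending inventory (cost pool remaining) = $5,683.38
Check: goods available $7,803.20 = COGS $2,119.82 + ending $5,683.38

COGS = $2,119.82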